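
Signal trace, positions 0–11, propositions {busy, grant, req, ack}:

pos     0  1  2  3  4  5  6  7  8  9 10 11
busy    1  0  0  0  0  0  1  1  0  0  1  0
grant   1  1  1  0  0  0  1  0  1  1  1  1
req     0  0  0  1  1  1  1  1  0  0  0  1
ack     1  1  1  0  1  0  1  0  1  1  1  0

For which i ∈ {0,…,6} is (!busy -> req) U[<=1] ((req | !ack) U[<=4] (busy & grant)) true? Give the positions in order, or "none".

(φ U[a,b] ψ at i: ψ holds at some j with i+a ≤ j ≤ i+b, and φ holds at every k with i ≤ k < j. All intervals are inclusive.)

Evaluate at each i in [0,6]:
  i=0: ✓ (rhs at j=0)
  i=1: ✗ (no rhs in [1,2])
  i=2: ✗ (lhs fails at k=2 before rhs at j=3)
  i=3: ✓ (rhs at j=3)
  i=4: ✓ (rhs at j=4)
  i=5: ✓ (rhs at j=5)
  i=6: ✓ (rhs at j=6)

0, 3, 4, 5, 6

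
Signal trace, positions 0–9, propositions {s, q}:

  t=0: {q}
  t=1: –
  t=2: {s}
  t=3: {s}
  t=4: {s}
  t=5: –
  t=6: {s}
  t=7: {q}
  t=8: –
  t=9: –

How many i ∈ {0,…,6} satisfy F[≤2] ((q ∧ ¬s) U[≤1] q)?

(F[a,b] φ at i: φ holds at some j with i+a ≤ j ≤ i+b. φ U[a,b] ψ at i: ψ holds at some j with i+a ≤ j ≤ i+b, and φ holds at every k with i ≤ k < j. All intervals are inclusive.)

Evaluate at each i in [0,6]:
  i=0: ✓ (witness j=0)
  i=1: ✗ (none in [1,3])
  i=2: ✗ (none in [2,4])
  i=3: ✗ (none in [3,5])
  i=4: ✗ (none in [4,6])
  i=5: ✓ (witness j=7)
  i=6: ✓ (witness j=7)
Positions where it holds: {0, 5, 6} → 3.

3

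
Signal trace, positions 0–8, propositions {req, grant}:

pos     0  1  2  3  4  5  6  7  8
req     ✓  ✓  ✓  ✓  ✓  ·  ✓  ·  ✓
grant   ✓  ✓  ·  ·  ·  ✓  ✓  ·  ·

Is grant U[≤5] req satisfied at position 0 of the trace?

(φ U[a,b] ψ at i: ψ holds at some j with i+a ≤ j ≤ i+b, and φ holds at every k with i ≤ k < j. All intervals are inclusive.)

Need some j in [0,5] with req, and grant at every k in [0,j-1].
  j=0: req holds; no prefix to check → satisfied.

True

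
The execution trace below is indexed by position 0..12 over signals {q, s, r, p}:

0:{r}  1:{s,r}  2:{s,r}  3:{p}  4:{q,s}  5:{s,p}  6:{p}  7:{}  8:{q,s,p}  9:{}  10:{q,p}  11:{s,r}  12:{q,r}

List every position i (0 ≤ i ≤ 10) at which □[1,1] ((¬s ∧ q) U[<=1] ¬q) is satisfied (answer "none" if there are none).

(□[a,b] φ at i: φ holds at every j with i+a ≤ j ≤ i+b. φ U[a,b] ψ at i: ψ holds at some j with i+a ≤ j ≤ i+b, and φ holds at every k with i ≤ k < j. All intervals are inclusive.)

Evaluate at each i in [0,10]:
  i=0: ✓ (all of [1,1])
  i=1: ✓ (all of [2,2])
  i=2: ✓ (all of [3,3])
  i=3: ✗ (fails at j=4)
  i=4: ✓ (all of [5,5])
  i=5: ✓ (all of [6,6])
  i=6: ✓ (all of [7,7])
  i=7: ✗ (fails at j=8)
  i=8: ✓ (all of [9,9])
  i=9: ✓ (all of [10,10])
  i=10: ✓ (all of [11,11])

0, 1, 2, 4, 5, 6, 8, 9, 10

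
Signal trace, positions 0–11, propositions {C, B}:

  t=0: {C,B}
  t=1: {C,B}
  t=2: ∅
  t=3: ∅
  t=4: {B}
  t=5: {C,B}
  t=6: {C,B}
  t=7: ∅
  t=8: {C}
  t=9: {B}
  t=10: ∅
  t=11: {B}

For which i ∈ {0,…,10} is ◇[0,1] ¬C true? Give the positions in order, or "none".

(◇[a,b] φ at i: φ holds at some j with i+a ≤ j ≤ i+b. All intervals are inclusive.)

1, 2, 3, 4, 6, 7, 8, 9, 10

Evaluate at each i in [0,10]:
  i=0: ✗ (none in [0,1])
  i=1: ✓ (witness j=2)
  i=2: ✓ (witness j=2)
  i=3: ✓ (witness j=3)
  i=4: ✓ (witness j=4)
  i=5: ✗ (none in [5,6])
  i=6: ✓ (witness j=7)
  i=7: ✓ (witness j=7)
  i=8: ✓ (witness j=9)
  i=9: ✓ (witness j=9)
  i=10: ✓ (witness j=10)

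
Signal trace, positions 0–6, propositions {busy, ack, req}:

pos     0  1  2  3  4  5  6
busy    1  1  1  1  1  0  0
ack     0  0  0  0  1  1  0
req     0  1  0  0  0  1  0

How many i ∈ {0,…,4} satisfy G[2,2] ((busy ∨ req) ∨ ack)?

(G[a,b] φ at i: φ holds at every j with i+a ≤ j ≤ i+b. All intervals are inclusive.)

4

Evaluate at each i in [0,4]:
  i=0: ✓ (all of [2,2])
  i=1: ✓ (all of [3,3])
  i=2: ✓ (all of [4,4])
  i=3: ✓ (all of [5,5])
  i=4: ✗ (fails at j=6)
Positions where it holds: {0, 1, 2, 3} → 4.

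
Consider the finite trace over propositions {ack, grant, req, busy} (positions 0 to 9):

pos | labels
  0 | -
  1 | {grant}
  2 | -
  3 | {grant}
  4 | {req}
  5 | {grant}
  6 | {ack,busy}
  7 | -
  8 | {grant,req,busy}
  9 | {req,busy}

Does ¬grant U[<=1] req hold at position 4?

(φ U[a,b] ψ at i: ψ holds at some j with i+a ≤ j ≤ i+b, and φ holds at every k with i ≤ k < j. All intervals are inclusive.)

True

Need some j in [4,5] with req, and ¬grant at every k in [4,j-1].
  j=4: req holds; no prefix to check → satisfied.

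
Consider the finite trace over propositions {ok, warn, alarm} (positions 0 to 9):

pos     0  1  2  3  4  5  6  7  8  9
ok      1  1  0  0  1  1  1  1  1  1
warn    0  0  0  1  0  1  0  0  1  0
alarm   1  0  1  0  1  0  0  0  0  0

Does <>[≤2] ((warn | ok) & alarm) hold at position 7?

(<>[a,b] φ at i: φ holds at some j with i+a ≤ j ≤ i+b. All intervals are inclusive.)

Check ((warn | ok) & alarm) at each j in [7,9]:
  j=7: false
  j=8: false
  j=9: false
No position in the window satisfies it → formula fails.

No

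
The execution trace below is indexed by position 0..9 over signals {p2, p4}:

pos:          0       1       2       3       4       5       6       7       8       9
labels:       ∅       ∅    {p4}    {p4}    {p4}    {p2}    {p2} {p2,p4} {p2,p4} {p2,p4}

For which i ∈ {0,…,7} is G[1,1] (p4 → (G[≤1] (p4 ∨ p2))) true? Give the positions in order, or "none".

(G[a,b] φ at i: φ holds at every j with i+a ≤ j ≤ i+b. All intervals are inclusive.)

Evaluate at each i in [0,7]:
  i=0: ✓ (all of [1,1])
  i=1: ✓ (all of [2,2])
  i=2: ✓ (all of [3,3])
  i=3: ✓ (all of [4,4])
  i=4: ✓ (all of [5,5])
  i=5: ✓ (all of [6,6])
  i=6: ✓ (all of [7,7])
  i=7: ✓ (all of [8,8])

0, 1, 2, 3, 4, 5, 6, 7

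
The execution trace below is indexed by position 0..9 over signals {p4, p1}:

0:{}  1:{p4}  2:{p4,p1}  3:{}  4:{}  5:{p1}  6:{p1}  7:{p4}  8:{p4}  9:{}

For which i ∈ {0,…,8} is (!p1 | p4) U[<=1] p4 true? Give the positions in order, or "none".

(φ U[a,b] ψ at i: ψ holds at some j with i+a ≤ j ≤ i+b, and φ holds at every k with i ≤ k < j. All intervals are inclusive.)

Evaluate at each i in [0,8]:
  i=0: ✓ (rhs at j=1; lhs holds on [0,0])
  i=1: ✓ (rhs at j=1)
  i=2: ✓ (rhs at j=2)
  i=3: ✗ (no rhs in [3,4])
  i=4: ✗ (no rhs in [4,5])
  i=5: ✗ (no rhs in [5,6])
  i=6: ✗ (lhs fails at k=6 before rhs at j=7)
  i=7: ✓ (rhs at j=7)
  i=8: ✓ (rhs at j=8)

0, 1, 2, 7, 8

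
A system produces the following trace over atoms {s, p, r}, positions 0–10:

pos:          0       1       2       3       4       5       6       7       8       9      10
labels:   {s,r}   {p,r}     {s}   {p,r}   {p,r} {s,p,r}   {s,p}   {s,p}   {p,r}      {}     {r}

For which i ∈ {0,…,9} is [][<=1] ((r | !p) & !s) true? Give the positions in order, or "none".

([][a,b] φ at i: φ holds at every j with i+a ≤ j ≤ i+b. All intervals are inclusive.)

Evaluate at each i in [0,9]:
  i=0: ✗ (fails at j=0)
  i=1: ✗ (fails at j=2)
  i=2: ✗ (fails at j=2)
  i=3: ✓ (all of [3,4])
  i=4: ✗ (fails at j=5)
  i=5: ✗ (fails at j=5)
  i=6: ✗ (fails at j=6)
  i=7: ✗ (fails at j=7)
  i=8: ✓ (all of [8,9])
  i=9: ✓ (all of [9,10])

3, 8, 9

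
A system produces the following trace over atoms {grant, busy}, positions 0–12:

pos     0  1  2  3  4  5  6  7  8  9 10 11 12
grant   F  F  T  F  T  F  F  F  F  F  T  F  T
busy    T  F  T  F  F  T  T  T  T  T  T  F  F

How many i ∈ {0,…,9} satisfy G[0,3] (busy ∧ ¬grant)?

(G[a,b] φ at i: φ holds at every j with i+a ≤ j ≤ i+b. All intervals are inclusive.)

Evaluate at each i in [0,9]:
  i=0: ✗ (fails at j=1)
  i=1: ✗ (fails at j=1)
  i=2: ✗ (fails at j=2)
  i=3: ✗ (fails at j=3)
  i=4: ✗ (fails at j=4)
  i=5: ✓ (all of [5,8])
  i=6: ✓ (all of [6,9])
  i=7: ✗ (fails at j=10)
  i=8: ✗ (fails at j=10)
  i=9: ✗ (fails at j=10)
Positions where it holds: {5, 6} → 2.

2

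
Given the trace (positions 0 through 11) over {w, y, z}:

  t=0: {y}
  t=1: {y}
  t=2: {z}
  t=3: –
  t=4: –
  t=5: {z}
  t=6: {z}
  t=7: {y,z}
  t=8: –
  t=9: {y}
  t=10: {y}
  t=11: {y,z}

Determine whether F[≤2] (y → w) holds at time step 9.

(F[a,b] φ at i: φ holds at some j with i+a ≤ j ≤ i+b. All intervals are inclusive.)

Check (y → w) at each j in [9,11]:
  j=9: false
  j=10: false
  j=11: false
No position in the window satisfies it → formula fails.

False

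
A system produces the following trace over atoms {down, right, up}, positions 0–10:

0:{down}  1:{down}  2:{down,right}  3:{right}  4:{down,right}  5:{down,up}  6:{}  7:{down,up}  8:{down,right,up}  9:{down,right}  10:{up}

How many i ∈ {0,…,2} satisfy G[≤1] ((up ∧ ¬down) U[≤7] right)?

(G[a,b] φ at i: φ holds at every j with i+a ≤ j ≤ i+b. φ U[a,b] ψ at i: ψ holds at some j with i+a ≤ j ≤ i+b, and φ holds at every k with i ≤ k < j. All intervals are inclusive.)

1

Evaluate at each i in [0,2]:
  i=0: ✗ (fails at j=0)
  i=1: ✗ (fails at j=1)
  i=2: ✓ (all of [2,3])
Positions where it holds: {2} → 1.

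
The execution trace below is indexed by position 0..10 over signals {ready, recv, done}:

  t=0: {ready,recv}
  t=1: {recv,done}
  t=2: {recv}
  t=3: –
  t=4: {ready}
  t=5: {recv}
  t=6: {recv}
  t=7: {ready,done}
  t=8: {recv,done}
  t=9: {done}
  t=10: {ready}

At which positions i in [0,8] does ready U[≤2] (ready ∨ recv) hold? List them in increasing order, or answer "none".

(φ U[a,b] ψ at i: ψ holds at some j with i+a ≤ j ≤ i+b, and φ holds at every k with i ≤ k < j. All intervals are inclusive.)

0, 1, 2, 4, 5, 6, 7, 8

Evaluate at each i in [0,8]:
  i=0: ✓ (rhs at j=0)
  i=1: ✓ (rhs at j=1)
  i=2: ✓ (rhs at j=2)
  i=3: ✗ (lhs fails at k=3 before rhs at j=4)
  i=4: ✓ (rhs at j=4)
  i=5: ✓ (rhs at j=5)
  i=6: ✓ (rhs at j=6)
  i=7: ✓ (rhs at j=7)
  i=8: ✓ (rhs at j=8)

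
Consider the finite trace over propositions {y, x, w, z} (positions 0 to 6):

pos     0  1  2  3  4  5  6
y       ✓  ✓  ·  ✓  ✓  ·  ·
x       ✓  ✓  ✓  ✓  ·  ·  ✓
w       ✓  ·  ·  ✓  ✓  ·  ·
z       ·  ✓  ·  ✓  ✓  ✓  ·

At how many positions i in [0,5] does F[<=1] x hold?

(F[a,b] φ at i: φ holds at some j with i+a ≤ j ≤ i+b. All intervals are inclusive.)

Evaluate at each i in [0,5]:
  i=0: ✓ (witness j=0)
  i=1: ✓ (witness j=1)
  i=2: ✓ (witness j=2)
  i=3: ✓ (witness j=3)
  i=4: ✗ (none in [4,5])
  i=5: ✓ (witness j=6)
Positions where it holds: {0, 1, 2, 3, 5} → 5.

5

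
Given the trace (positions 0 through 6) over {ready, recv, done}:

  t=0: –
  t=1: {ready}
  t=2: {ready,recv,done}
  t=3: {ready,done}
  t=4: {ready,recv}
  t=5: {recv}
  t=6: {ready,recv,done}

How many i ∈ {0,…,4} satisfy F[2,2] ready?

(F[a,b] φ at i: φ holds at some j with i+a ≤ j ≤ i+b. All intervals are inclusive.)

4

Evaluate at each i in [0,4]:
  i=0: ✓ (witness j=2)
  i=1: ✓ (witness j=3)
  i=2: ✓ (witness j=4)
  i=3: ✗ (none in [5,5])
  i=4: ✓ (witness j=6)
Positions where it holds: {0, 1, 2, 4} → 4.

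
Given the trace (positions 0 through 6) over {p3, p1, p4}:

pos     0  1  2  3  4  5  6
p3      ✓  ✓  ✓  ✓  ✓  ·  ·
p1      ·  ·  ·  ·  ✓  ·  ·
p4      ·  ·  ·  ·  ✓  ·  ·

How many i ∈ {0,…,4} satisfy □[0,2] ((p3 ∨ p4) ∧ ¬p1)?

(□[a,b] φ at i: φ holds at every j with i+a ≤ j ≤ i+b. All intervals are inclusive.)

2

Evaluate at each i in [0,4]:
  i=0: ✓ (all of [0,2])
  i=1: ✓ (all of [1,3])
  i=2: ✗ (fails at j=4)
  i=3: ✗ (fails at j=4)
  i=4: ✗ (fails at j=4)
Positions where it holds: {0, 1} → 2.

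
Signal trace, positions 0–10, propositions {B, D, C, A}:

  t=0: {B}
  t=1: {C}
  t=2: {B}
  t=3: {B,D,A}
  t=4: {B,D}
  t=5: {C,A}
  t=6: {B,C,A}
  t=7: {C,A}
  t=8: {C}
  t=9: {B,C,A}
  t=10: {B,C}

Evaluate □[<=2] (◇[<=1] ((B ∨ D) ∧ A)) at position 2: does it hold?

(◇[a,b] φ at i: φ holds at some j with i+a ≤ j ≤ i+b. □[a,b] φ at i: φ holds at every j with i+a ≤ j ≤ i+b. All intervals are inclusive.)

Check ◇[<=1] ((B ∨ D) ∧ A) at every j in [2,4]:
  j=2: holds (witness at 3)
  j=3: holds (witness at 3)
  j=4: fails (none in [4,5])
Fails at j=4 → formula fails.

No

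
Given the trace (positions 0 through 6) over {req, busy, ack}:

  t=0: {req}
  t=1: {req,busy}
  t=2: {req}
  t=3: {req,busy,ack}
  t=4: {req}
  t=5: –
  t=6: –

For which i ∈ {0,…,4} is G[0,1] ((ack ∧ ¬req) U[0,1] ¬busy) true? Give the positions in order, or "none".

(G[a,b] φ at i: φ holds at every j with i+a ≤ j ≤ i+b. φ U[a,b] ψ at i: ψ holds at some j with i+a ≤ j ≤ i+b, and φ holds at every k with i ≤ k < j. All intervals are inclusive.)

4

Evaluate at each i in [0,4]:
  i=0: ✗ (fails at j=1)
  i=1: ✗ (fails at j=1)
  i=2: ✗ (fails at j=3)
  i=3: ✗ (fails at j=3)
  i=4: ✓ (all of [4,5])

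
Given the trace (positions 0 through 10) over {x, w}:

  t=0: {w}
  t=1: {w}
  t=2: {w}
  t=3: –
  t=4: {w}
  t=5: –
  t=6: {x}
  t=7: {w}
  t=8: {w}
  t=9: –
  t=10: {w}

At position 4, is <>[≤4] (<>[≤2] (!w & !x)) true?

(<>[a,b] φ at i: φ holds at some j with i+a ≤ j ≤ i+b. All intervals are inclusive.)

True

Check <>[≤2] (!w & !x) at each j in [4,8]:
  j=4: holds (witness at 5)
  j=5: holds (witness at 5)
  j=6: fails (none in [6,8])
  j=7: holds (witness at 9)
  j=8: holds (witness at 9)
Found at j=4 → formula holds.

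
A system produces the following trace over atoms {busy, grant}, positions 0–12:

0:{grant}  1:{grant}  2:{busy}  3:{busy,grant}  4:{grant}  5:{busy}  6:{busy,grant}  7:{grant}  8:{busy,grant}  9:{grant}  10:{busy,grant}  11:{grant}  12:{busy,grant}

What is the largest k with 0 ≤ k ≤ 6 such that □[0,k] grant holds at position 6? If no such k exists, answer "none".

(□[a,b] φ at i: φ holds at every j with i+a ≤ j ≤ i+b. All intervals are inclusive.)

grant must hold from j=6 onward; find where it first fails.
  j=6: holds
  j=7: holds
  j=8: holds
  j=9: holds
  j=10: holds
  j=11: holds
  j=12: holds
Holds through j=12; largest k = 6.

6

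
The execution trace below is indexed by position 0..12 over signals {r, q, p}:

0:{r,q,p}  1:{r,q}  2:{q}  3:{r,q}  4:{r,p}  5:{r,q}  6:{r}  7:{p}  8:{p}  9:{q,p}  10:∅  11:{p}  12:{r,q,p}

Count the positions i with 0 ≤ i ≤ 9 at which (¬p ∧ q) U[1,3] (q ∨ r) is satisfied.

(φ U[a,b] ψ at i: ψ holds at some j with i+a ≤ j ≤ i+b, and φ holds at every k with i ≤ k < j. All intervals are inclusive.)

Evaluate at each i in [0,9]:
  i=0: ✗ (lhs fails at k=0 before rhs at j=1)
  i=1: ✓ (rhs at j=2; lhs holds on [1,1])
  i=2: ✓ (rhs at j=3; lhs holds on [2,2])
  i=3: ✓ (rhs at j=4; lhs holds on [3,3])
  i=4: ✗ (lhs fails at k=4 before rhs at j=5)
  i=5: ✓ (rhs at j=6; lhs holds on [5,5])
  i=6: ✗ (lhs fails at k=6 before rhs at j=9)
  i=7: ✗ (lhs fails at k=7 before rhs at j=9)
  i=8: ✗ (lhs fails at k=8 before rhs at j=9)
  i=9: ✗ (lhs fails at k=9 before rhs at j=12)
Positions where it holds: {1, 2, 3, 5} → 4.

4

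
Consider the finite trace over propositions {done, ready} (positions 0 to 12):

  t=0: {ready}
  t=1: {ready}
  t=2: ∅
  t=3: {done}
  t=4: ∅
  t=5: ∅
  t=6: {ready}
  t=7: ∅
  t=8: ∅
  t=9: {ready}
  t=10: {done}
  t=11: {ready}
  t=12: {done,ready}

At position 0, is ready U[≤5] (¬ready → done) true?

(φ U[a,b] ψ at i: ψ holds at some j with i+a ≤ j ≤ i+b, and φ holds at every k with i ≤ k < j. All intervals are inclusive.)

Need some j in [0,5] with (¬ready → done), and ready at every k in [0,j-1].
  j=0: (¬ready → done) holds; no prefix to check → satisfied.

True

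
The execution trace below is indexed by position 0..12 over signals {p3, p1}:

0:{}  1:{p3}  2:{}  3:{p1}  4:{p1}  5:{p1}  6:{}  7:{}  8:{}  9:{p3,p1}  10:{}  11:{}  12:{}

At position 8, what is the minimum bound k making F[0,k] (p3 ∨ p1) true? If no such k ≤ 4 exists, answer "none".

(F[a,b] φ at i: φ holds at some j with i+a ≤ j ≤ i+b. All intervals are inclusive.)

Scan j = 8,9,… for (p3 ∨ p1):
  j=8: fails
  j=9: holds
First hit at j=9, so smallest k = 9-8 = 1.

1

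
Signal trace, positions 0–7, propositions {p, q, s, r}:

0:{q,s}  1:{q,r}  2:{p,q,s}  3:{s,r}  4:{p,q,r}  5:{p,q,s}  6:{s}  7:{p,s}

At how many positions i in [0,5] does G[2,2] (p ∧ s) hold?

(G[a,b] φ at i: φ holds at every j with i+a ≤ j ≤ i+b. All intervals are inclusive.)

Evaluate at each i in [0,5]:
  i=0: ✓ (all of [2,2])
  i=1: ✗ (fails at j=3)
  i=2: ✗ (fails at j=4)
  i=3: ✓ (all of [5,5])
  i=4: ✗ (fails at j=6)
  i=5: ✓ (all of [7,7])
Positions where it holds: {0, 3, 5} → 3.

3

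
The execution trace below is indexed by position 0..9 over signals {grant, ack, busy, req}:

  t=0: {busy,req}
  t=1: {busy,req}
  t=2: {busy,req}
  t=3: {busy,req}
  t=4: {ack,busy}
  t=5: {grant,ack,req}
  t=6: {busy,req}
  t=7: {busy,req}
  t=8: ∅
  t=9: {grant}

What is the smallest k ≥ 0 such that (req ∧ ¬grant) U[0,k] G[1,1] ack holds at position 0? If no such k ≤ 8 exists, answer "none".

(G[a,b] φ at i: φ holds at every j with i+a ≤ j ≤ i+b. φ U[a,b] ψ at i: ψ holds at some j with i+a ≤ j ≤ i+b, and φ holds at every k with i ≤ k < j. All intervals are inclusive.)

3

Need earliest j ≥ 0 with G[1,1] ack, and (req ∧ ¬grant) at every k in [0,j-1].
  j=0: rhs fails.
  j=1: rhs fails.
  j=2: rhs fails.
  j=3: rhs holds; lhs holds on [0,2]. k = 3.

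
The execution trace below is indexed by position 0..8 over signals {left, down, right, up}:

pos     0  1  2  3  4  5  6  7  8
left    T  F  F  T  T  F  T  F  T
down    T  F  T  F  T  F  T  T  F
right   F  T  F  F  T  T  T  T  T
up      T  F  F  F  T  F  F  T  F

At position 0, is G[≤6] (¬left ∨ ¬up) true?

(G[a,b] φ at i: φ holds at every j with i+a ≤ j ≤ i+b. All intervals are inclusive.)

No

Check (¬left ∨ ¬up) at every j in [0,6]:
  j=0: false
  j=1: true
  j=2: true
  j=3: true
  j=4: false
  j=5: true
  j=6: true
Fails at j=0 → formula fails.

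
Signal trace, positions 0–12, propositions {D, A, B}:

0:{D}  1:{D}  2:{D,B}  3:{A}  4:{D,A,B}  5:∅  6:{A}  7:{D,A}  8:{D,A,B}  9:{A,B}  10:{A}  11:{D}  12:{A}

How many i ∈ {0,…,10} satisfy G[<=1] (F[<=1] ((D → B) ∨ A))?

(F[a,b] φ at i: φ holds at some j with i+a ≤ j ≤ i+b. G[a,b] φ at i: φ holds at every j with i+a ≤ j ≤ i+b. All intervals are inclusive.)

10

Evaluate at each i in [0,10]:
  i=0: ✗ (fails at j=0)
  i=1: ✓ (all of [1,2])
  i=2: ✓ (all of [2,3])
  i=3: ✓ (all of [3,4])
  i=4: ✓ (all of [4,5])
  i=5: ✓ (all of [5,6])
  i=6: ✓ (all of [6,7])
  i=7: ✓ (all of [7,8])
  i=8: ✓ (all of [8,9])
  i=9: ✓ (all of [9,10])
  i=10: ✓ (all of [10,11])
Positions where it holds: {1, 2, 3, 4, 5, 6, 7, 8, 9, 10} → 10.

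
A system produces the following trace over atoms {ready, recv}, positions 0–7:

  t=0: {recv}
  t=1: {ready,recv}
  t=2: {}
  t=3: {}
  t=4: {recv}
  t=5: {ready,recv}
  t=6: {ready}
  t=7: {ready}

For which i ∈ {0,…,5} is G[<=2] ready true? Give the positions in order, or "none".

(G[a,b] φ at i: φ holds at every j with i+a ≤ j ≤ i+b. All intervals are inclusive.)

Evaluate at each i in [0,5]:
  i=0: ✗ (fails at j=0)
  i=1: ✗ (fails at j=2)
  i=2: ✗ (fails at j=2)
  i=3: ✗ (fails at j=3)
  i=4: ✗ (fails at j=4)
  i=5: ✓ (all of [5,7])

5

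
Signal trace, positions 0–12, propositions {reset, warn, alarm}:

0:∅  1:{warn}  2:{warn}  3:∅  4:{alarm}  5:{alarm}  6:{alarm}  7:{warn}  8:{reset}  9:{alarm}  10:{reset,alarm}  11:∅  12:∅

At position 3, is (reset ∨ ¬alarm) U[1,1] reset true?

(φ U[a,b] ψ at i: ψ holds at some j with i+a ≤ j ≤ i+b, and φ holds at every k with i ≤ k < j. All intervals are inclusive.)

Need some j in [4,4] with reset, and (reset ∨ ¬alarm) at every k in [3,j-1].
  j=4: reset false.
No j in the window works → until fails.

Does not hold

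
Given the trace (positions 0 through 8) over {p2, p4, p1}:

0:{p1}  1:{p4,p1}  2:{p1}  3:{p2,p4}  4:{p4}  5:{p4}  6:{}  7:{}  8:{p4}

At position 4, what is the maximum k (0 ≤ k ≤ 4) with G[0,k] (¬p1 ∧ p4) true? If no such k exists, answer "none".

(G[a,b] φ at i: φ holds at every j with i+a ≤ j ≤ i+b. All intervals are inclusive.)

(¬p1 ∧ p4) must hold from j=4 onward; find where it first fails.
  j=4: holds
  j=5: holds
  j=6: fails
Holds on [4,5], so largest k = 1.

1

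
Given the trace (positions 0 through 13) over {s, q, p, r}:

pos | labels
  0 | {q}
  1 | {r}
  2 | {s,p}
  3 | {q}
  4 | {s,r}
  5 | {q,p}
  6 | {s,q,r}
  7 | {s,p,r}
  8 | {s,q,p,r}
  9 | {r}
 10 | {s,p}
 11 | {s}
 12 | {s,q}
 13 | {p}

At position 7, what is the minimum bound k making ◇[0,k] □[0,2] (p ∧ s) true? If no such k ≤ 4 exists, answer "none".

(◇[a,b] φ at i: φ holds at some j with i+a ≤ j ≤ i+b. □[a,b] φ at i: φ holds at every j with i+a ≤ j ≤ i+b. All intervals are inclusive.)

Scan j = 7,8,… for □[0,2] (p ∧ s):
  j=7: fails
  j=8: fails
  j=9: fails
  j=10: fails
  j=11: fails
No j in [7,11] satisfies it → none.

none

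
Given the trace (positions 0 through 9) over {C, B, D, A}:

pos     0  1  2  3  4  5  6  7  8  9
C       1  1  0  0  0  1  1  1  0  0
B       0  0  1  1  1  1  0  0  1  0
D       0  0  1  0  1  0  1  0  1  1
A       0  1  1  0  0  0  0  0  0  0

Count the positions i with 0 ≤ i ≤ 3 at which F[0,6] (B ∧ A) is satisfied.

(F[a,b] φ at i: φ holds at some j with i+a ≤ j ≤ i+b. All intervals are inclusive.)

3

Evaluate at each i in [0,3]:
  i=0: ✓ (witness j=2)
  i=1: ✓ (witness j=2)
  i=2: ✓ (witness j=2)
  i=3: ✗ (none in [3,9])
Positions where it holds: {0, 1, 2} → 3.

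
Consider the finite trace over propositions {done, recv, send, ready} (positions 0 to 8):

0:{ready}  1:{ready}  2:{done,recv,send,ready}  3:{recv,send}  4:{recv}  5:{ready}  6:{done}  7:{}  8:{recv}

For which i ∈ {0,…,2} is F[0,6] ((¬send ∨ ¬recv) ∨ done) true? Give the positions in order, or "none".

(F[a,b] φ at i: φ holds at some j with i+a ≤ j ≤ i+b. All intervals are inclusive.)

Evaluate at each i in [0,2]:
  i=0: ✓ (witness j=0)
  i=1: ✓ (witness j=1)
  i=2: ✓ (witness j=2)

0, 1, 2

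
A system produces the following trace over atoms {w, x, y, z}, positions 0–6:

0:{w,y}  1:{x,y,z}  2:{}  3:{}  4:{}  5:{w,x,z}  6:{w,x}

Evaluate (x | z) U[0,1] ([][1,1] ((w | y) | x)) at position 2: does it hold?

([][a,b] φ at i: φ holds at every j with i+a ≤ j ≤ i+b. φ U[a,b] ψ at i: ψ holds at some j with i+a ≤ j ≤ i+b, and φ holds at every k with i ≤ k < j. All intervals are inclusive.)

No

Need some j in [2,3] with [][1,1] ((w | y) | x), and (x | z) at every k in [2,j-1].
  j=2: [][1,1] ((w | y) | x) — fails at 3.
  j=3: [][1,1] ((w | y) | x) — fails at 4.
No j in the window works → until fails.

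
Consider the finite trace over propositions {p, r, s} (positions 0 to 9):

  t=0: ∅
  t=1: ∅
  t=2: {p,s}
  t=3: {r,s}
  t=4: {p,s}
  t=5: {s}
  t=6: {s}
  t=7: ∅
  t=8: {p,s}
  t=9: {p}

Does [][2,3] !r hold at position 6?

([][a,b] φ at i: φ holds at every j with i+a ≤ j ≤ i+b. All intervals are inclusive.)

Yes

Check !r at every j in [8,9]:
  j=8: true
  j=9: true
All positions satisfy it → formula holds.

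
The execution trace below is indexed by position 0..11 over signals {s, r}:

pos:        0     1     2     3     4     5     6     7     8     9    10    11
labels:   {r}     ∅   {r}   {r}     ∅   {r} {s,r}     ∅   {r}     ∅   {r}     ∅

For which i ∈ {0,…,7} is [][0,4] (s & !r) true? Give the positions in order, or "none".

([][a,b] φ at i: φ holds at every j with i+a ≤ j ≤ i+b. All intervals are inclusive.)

Evaluate at each i in [0,7]:
  i=0: ✗ (fails at j=0)
  i=1: ✗ (fails at j=1)
  i=2: ✗ (fails at j=2)
  i=3: ✗ (fails at j=3)
  i=4: ✗ (fails at j=4)
  i=5: ✗ (fails at j=5)
  i=6: ✗ (fails at j=6)
  i=7: ✗ (fails at j=7)

none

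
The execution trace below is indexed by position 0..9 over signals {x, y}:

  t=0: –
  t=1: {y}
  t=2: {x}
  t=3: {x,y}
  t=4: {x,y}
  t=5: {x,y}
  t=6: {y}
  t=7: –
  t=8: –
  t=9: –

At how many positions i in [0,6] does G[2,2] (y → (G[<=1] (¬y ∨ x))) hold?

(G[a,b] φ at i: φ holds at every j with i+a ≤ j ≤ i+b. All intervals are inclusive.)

5

Evaluate at each i in [0,6]:
  i=0: ✓ (all of [2,2])
  i=1: ✓ (all of [3,3])
  i=2: ✓ (all of [4,4])
  i=3: ✗ (fails at j=5)
  i=4: ✗ (fails at j=6)
  i=5: ✓ (all of [7,7])
  i=6: ✓ (all of [8,8])
Positions where it holds: {0, 1, 2, 5, 6} → 5.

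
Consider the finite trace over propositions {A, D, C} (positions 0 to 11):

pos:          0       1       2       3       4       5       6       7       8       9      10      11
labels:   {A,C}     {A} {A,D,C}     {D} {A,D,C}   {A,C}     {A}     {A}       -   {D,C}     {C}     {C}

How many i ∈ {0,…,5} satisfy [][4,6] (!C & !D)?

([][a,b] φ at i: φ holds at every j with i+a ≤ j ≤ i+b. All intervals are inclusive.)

Evaluate at each i in [0,5]:
  i=0: ✗ (fails at j=4)
  i=1: ✗ (fails at j=5)
  i=2: ✓ (all of [6,8])
  i=3: ✗ (fails at j=9)
  i=4: ✗ (fails at j=9)
  i=5: ✗ (fails at j=9)
Positions where it holds: {2} → 1.

1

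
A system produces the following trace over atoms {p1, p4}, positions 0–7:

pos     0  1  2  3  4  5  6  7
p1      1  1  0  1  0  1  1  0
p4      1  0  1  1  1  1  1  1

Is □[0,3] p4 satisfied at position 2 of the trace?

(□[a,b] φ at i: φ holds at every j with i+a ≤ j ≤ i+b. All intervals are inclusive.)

Check p4 at every j in [2,5]:
  j=2: true
  j=3: true
  j=4: true
  j=5: true
All positions satisfy it → formula holds.

Yes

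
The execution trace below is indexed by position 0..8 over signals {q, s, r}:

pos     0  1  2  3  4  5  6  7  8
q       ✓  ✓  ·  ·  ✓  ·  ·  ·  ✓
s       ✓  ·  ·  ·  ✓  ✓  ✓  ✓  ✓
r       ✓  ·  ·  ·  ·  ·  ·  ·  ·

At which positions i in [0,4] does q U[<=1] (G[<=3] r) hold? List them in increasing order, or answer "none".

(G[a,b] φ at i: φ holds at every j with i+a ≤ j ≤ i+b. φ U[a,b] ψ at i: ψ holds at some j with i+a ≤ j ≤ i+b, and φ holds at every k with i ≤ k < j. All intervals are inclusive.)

none

Evaluate at each i in [0,4]:
  i=0: ✗ (no rhs in [0,1])
  i=1: ✗ (no rhs in [1,2])
  i=2: ✗ (no rhs in [2,3])
  i=3: ✗ (no rhs in [3,4])
  i=4: ✗ (no rhs in [4,5])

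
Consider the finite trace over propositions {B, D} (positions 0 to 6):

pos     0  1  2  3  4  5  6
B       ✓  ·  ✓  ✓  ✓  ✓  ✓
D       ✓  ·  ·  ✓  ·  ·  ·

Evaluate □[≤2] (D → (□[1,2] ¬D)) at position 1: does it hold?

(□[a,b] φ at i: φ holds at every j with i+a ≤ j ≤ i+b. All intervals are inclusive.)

Check (D → (□[1,2] ¬D)) at every j in [1,3]:
  j=1: antecedent false → ✓
  j=2: antecedent false → ✓
  j=3: antecedent true; consequent holds on [4,5] → ✓
All positions satisfy it → formula holds.

Yes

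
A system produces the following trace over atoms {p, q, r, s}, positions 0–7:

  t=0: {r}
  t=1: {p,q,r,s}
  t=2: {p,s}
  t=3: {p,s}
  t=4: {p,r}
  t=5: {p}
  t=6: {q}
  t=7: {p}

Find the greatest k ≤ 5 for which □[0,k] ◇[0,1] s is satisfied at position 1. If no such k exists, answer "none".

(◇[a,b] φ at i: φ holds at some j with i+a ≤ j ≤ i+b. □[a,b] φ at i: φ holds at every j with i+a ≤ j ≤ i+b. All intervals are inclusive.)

◇[0,1] s must hold from j=1 onward; find where it first fails.
  j=1: holds
  j=2: holds
  j=3: holds
  j=4: fails
Holds on [1,3], so largest k = 2.

2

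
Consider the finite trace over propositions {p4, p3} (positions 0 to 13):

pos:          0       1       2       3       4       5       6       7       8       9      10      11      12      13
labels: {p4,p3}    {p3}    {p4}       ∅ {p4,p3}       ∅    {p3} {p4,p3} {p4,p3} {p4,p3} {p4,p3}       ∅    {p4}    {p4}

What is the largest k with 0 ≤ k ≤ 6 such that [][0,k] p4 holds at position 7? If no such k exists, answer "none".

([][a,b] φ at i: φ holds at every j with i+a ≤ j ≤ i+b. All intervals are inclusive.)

p4 must hold from j=7 onward; find where it first fails.
  j=7: holds
  j=8: holds
  j=9: holds
  j=10: holds
  j=11: fails
Holds on [7,10], so largest k = 3.

3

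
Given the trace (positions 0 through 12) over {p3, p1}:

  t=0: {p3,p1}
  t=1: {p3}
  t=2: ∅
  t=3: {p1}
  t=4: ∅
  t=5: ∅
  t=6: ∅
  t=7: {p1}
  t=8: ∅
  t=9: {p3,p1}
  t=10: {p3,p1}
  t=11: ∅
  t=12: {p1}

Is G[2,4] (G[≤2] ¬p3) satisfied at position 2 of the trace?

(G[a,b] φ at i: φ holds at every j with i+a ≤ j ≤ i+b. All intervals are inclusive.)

True

Check G[≤2] ¬p3 at every j in [4,6]:
  j=4: holds on [4,6]
  j=5: holds on [5,7]
  j=6: holds on [6,8]
All positions satisfy it → formula holds.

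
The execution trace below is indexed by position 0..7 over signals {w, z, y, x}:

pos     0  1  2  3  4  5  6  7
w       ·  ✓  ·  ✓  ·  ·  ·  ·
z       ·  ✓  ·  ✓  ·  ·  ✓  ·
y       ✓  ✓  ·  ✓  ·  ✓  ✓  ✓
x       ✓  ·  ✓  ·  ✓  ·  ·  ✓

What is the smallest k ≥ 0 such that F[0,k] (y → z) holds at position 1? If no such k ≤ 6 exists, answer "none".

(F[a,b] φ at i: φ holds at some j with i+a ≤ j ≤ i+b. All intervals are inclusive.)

Scan j = 1,2,… for (y → z):
  j=1: holds
First hit at j=1, so smallest k = 1-1 = 0.

0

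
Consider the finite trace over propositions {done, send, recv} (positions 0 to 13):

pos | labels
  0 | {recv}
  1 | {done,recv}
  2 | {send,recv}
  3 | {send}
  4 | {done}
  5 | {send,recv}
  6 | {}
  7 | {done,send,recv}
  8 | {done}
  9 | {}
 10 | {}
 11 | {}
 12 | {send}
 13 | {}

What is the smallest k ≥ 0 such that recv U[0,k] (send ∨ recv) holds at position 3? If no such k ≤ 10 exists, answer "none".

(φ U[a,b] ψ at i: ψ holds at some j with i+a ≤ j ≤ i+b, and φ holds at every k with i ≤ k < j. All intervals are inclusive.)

Need earliest j ≥ 3 with (send ∨ recv), and recv at every k in [3,j-1].
  j=3: rhs holds (empty prefix). k = 0.

0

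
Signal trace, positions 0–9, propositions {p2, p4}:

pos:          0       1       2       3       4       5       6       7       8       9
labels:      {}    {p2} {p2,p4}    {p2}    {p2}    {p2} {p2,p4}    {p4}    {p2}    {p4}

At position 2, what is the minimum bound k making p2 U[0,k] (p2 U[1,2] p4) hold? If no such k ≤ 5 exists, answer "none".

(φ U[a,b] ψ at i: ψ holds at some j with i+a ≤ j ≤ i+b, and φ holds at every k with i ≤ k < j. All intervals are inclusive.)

2

Need earliest j ≥ 2 with (p2 U[1,2] p4), and p2 at every k in [2,j-1].
  j=2: rhs fails.
  j=3: rhs fails.
  j=4: rhs holds; lhs holds on [2,3]. k = 2.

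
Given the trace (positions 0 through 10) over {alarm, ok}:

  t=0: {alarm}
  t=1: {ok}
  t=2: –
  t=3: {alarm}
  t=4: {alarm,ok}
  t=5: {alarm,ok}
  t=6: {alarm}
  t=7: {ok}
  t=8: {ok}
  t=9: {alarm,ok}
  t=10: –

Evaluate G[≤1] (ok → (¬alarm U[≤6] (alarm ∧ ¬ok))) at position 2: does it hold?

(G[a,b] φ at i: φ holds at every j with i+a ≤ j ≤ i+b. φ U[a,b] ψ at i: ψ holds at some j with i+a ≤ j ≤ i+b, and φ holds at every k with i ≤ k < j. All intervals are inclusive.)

Check (ok → (¬alarm U[≤6] (alarm ∧ ¬ok))) at every j in [2,3]:
  j=2: antecedent false → ✓
  j=3: antecedent false → ✓
All positions satisfy it → formula holds.

Yes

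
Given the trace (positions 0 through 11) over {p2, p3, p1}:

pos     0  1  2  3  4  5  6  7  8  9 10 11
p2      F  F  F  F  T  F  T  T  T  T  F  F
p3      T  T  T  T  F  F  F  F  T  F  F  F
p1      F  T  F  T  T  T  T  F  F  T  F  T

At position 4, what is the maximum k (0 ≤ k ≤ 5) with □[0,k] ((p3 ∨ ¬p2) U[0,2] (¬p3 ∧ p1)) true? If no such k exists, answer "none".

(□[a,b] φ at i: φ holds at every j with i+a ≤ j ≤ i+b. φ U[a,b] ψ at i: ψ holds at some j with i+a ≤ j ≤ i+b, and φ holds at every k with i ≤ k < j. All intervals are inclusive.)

2

((p3 ∨ ¬p2) U[0,2] (¬p3 ∧ p1)) must hold from j=4 onward; find where it first fails.
  j=4: holds
  j=5: holds
  j=6: holds
  j=7: fails
Holds on [4,6], so largest k = 2.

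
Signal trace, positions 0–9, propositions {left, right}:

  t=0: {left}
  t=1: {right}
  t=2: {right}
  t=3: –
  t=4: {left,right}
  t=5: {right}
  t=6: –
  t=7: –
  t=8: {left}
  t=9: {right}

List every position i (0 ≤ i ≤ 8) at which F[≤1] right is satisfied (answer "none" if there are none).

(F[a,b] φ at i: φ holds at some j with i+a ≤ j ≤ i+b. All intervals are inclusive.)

0, 1, 2, 3, 4, 5, 8

Evaluate at each i in [0,8]:
  i=0: ✓ (witness j=1)
  i=1: ✓ (witness j=1)
  i=2: ✓ (witness j=2)
  i=3: ✓ (witness j=4)
  i=4: ✓ (witness j=4)
  i=5: ✓ (witness j=5)
  i=6: ✗ (none in [6,7])
  i=7: ✗ (none in [7,8])
  i=8: ✓ (witness j=9)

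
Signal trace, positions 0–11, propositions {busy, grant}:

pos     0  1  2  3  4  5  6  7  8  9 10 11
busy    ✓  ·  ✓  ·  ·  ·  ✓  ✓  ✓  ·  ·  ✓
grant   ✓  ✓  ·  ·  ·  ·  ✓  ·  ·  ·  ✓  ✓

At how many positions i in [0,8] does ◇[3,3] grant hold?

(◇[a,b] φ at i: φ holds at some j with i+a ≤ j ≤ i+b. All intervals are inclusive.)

3

Evaluate at each i in [0,8]:
  i=0: ✗ (none in [3,3])
  i=1: ✗ (none in [4,4])
  i=2: ✗ (none in [5,5])
  i=3: ✓ (witness j=6)
  i=4: ✗ (none in [7,7])
  i=5: ✗ (none in [8,8])
  i=6: ✗ (none in [9,9])
  i=7: ✓ (witness j=10)
  i=8: ✓ (witness j=11)
Positions where it holds: {3, 7, 8} → 3.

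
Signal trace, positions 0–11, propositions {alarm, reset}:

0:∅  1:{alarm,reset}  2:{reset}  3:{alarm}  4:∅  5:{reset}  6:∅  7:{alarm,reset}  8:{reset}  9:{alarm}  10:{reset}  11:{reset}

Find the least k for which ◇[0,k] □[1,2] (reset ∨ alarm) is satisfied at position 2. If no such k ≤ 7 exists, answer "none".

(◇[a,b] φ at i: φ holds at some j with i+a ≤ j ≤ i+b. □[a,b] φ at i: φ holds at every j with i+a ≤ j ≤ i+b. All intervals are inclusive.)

Scan j = 2,3,… for □[1,2] (reset ∨ alarm):
  j=2: fails
  j=3: fails
  j=4: fails
  j=5: fails
  j=6: holds
First hit at j=6, so smallest k = 6-2 = 4.

4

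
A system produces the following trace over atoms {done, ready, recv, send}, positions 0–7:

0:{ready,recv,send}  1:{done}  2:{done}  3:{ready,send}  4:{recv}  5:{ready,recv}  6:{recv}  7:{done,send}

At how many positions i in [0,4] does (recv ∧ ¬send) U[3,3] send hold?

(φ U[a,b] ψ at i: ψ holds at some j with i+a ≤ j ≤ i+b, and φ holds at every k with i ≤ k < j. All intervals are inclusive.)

Evaluate at each i in [0,4]:
  i=0: ✗ (lhs fails at k=0 before rhs at j=3)
  i=1: ✗ (no rhs in [4,4])
  i=2: ✗ (no rhs in [5,5])
  i=3: ✗ (no rhs in [6,6])
  i=4: ✓ (rhs at j=7; lhs holds on [4,6])
Positions where it holds: {4} → 1.

1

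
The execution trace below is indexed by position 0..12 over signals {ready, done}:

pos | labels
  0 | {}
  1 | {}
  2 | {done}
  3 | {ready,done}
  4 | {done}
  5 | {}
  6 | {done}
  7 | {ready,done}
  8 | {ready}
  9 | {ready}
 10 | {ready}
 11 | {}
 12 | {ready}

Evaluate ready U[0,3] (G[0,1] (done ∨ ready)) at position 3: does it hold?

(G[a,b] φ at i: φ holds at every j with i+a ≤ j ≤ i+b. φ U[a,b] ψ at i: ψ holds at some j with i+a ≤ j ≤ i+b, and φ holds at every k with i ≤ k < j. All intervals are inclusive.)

True

Need some j in [3,6] with G[0,1] (done ∨ ready), and ready at every k in [3,j-1].
  j=3: G[0,1] (done ∨ ready) holds; no prefix to check → satisfied.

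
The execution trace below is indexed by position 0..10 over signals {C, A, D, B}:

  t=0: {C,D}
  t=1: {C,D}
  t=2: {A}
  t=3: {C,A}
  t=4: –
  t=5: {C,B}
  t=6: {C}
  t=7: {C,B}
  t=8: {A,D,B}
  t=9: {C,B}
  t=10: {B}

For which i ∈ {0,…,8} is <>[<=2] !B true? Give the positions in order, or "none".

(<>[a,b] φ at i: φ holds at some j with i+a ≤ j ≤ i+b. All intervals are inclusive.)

0, 1, 2, 3, 4, 5, 6

Evaluate at each i in [0,8]:
  i=0: ✓ (witness j=0)
  i=1: ✓ (witness j=1)
  i=2: ✓ (witness j=2)
  i=3: ✓ (witness j=3)
  i=4: ✓ (witness j=4)
  i=5: ✓ (witness j=6)
  i=6: ✓ (witness j=6)
  i=7: ✗ (none in [7,9])
  i=8: ✗ (none in [8,10])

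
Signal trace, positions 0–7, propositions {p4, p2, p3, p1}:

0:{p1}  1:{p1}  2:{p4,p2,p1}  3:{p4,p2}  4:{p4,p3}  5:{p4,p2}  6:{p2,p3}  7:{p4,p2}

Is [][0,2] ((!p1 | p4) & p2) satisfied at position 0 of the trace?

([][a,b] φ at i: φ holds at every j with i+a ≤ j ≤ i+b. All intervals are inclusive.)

Check ((!p1 | p4) & p2) at every j in [0,2]:
  j=0: false
  j=1: false
  j=2: true
Fails at j=0 → formula fails.

Does not hold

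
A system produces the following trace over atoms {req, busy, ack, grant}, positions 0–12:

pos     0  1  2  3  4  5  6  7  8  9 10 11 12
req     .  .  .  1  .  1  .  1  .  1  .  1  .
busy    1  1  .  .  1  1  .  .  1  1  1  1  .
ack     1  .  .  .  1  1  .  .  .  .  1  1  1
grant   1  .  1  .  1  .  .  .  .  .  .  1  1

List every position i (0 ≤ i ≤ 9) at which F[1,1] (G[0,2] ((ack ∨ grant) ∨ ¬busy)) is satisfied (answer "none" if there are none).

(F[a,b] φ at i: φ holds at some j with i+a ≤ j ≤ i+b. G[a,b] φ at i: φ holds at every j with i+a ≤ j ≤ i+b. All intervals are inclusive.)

Evaluate at each i in [0,9]:
  i=0: ✗ (none in [1,1])
  i=1: ✓ (witness j=2)
  i=2: ✓ (witness j=3)
  i=3: ✓ (witness j=4)
  i=4: ✓ (witness j=5)
  i=5: ✗ (none in [6,6])
  i=6: ✗ (none in [7,7])
  i=7: ✗ (none in [8,8])
  i=8: ✗ (none in [9,9])
  i=9: ✓ (witness j=10)

1, 2, 3, 4, 9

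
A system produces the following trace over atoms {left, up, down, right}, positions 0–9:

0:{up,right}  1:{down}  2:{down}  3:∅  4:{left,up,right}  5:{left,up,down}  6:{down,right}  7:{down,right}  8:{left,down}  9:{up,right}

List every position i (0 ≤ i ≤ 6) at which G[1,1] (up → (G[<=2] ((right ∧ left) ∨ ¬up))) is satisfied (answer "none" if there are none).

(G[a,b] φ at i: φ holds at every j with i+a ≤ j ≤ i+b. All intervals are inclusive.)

Evaluate at each i in [0,6]:
  i=0: ✓ (all of [1,1])
  i=1: ✓ (all of [2,2])
  i=2: ✓ (all of [3,3])
  i=3: ✗ (fails at j=4)
  i=4: ✗ (fails at j=5)
  i=5: ✓ (all of [6,6])
  i=6: ✓ (all of [7,7])

0, 1, 2, 5, 6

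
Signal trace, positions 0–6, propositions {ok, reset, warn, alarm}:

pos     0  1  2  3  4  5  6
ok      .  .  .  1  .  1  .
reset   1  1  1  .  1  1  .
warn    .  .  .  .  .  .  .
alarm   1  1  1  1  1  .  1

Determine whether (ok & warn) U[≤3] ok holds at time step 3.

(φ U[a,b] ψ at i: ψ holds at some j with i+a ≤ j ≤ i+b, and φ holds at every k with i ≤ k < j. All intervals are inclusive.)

Yes

Need some j in [3,6] with ok, and (ok & warn) at every k in [3,j-1].
  j=3: ok holds; no prefix to check → satisfied.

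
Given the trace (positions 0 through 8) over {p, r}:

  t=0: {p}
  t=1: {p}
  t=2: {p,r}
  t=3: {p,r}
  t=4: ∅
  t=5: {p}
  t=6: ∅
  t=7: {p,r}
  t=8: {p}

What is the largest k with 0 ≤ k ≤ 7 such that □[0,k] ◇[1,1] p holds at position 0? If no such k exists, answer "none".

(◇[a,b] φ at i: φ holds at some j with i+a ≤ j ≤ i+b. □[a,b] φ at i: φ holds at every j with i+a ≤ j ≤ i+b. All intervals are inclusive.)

2

◇[1,1] p must hold from j=0 onward; find where it first fails.
  j=0: holds
  j=1: holds
  j=2: holds
  j=3: fails
Holds on [0,2], so largest k = 2.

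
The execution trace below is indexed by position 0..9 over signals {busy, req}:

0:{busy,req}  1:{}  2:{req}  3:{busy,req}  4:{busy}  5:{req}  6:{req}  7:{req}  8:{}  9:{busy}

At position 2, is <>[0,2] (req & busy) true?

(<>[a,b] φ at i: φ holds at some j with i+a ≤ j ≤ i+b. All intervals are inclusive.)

Check (req & busy) at each j in [2,4]:
  j=2: false
  j=3: true
  j=4: false
Found at j=3 → formula holds.

Holds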